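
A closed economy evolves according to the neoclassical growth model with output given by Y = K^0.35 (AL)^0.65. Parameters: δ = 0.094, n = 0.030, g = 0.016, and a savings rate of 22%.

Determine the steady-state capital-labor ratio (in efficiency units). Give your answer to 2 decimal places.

Steady state requires s·f(k) = (n + g + δ)·k, i.e. s·k^α = (n + g + δ)·k.
Dividing both sides by k: k^(1−α) = s / (n + g + δ).
k^0.65 = 0.22 / (0.030 + 0.016 + 0.094) = 0.22 / 0.140 = 1.5714
k* = 1.5714^(1/0.65) ≈ 2.0044

k* ≈ 2.00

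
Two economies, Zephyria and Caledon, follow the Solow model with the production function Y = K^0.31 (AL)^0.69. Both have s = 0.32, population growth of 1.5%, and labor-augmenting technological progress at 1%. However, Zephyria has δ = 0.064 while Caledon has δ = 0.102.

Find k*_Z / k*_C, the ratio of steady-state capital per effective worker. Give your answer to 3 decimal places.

Steady-state k* = [s/(n + g + δ)]^(1/(1−α)), so the ratio is [ (s_Z/(n + g + δ)_Z) / (s_C/(n + g + δ)_C) ]^1.4493.
s_Z/(n + g + δ)_Z = 0.32/0.089 = 3.5955; s_C/(n + g + δ)_C = 0.32/0.127 = 2.5197.
Ratio = (3.5955/2.5197)^1.4493 = 1.4270^1.4493 ≈ 1.6742

k*_Z / k*_C ≈ 1.674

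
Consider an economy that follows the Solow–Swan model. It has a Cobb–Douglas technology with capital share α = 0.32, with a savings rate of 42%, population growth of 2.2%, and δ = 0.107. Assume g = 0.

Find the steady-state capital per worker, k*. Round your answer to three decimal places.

k* ≈ 5.674

In steady state, investment equals break-even investment: s·k^α = (n + δ)·k.
Dividing both sides by k: k^(1−α) = s / (n + δ).
k^0.68 = 0.42 / (0.022 + 0.107) = 0.42 / 0.129 = 3.2558
k* = 3.2558^(1/0.68) ≈ 5.6742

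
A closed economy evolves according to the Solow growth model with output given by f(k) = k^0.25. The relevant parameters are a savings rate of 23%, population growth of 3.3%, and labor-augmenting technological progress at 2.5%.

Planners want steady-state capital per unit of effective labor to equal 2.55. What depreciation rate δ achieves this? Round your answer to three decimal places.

δ ≈ 0.056

At the steady state, Δk = 0, so s·k^α = (n + g + δ)·k.
So s / (n + g + δ) = (k*)^(1−α) = 2.55^0.75 = 2.0179.
Therefore n + g + δ = s / 2.0179 = 0.23 / 2.0179 = 0.1140, so δ = 0.1140 − 0.058 = 0.0560.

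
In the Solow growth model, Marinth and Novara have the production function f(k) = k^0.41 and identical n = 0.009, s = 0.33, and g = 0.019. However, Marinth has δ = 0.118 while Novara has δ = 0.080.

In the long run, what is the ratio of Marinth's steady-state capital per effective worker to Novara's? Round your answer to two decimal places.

ratio ≈ 0.60

Steady-state k* = [s/(n + g + δ)]^(1/(1−α)), so the ratio is [ (s_M/(n + g + δ)_M) / (s_N/(n + g + δ)_N) ]^1.6949.
s_M/(n + g + δ)_M = 0.33/0.146 = 2.2603; s_N/(n + g + δ)_N = 0.33/0.108 = 3.0556.
Ratio = (2.2603/3.0556)^1.6949 = 0.7397^1.6949 ≈ 0.5999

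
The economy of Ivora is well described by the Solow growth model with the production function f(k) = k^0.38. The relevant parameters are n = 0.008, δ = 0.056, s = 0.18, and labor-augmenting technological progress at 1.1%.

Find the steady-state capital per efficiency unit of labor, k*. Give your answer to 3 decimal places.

k* = 4.104

In steady state, investment equals break-even investment: s·k^α = (n + g + δ)·k.
Dividing both sides by k: k^(1−α) = s / (n + g + δ).
k^0.62 = 0.18 / (0.008 + 0.011 + 0.056) = 0.18 / 0.075 = 2.4000
k* = 2.4000^(1/0.62) ≈ 4.1043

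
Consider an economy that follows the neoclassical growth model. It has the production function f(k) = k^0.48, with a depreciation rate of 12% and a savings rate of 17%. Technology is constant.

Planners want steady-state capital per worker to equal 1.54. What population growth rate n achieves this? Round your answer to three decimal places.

n ≈ 0.016

In steady state, investment equals break-even investment: s·k^α = (n + δ)·k.
So s / (n + δ) = (k*)^(1−α) = 1.54^0.52 = 1.2517.
Therefore n + δ = s / 1.2517 = 0.17 / 1.2517 = 0.1358, so n = 0.1358 − 0.120 = 0.0158.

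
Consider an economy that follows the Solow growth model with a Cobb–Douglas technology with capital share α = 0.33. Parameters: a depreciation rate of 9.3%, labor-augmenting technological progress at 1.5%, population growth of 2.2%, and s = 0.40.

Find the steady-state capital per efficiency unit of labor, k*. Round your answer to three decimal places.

k* ≈ 5.352

Steady state requires s·f(k) = (n + g + δ)·k, i.e. s·k^α = (n + g + δ)·k.
Rearranging, k^(1−α) = s / (n + g + δ).
k^0.67 = 0.40 / (0.022 + 0.015 + 0.093) = 0.40 / 0.130 = 3.0769
k* = 3.0769^(1/0.67) ≈ 5.3521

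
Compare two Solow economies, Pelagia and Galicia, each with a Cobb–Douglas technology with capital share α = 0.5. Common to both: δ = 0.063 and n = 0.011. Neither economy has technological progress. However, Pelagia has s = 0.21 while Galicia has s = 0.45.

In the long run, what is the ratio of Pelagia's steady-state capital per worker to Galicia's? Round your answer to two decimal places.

k*_P / k*_G ≈ 0.22

Steady-state k* = [s/(n + δ)]^(1/(1−α)), so the ratio is [ (s_P/(n + δ)_P) / (s_G/(n + δ)_G) ]^2.
s_P/(n + δ)_P = 0.21/0.074 = 2.8378; s_G/(n + δ)_G = 0.45/0.074 = 6.0811.
Ratio = (2.8378/6.0811)^2 = 0.4667^2 ≈ 0.2178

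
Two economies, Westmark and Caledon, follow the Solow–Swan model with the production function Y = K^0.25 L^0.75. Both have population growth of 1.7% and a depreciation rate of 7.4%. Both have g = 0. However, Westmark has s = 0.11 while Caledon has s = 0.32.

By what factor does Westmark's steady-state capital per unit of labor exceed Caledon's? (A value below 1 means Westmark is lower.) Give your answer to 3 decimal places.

Steady-state k* = [s/(n + δ)]^(1/(1−α)), so the ratio is [ (s_W/(n + δ)_W) / (s_C/(n + δ)_C) ]^1.3333.
s_W/(n + δ)_W = 0.11/0.091 = 1.2088; s_C/(n + δ)_C = 0.32/0.091 = 3.5165.
Ratio = (1.2088/3.5165)^1.3333 = 0.3438^1.3333 ≈ 0.2409

k*_W / k*_C ≈ 0.241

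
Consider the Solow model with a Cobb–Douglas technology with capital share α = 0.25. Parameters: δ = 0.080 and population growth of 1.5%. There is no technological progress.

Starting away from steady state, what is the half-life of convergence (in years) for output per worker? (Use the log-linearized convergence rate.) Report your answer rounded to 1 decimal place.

Near the steady state the convergence rate is λ = (1 − α)(n + δ).
λ = (1 − 0.25) × 0.095 = 0.75 × 0.095 = 0.07125
Half-life = ln 2 / λ = 0.6931 / 0.07125 ≈ 9.73 years

about 9.7 years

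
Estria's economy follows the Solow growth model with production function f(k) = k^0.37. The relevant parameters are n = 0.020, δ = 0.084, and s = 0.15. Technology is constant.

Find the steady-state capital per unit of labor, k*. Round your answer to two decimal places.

k* = 1.79

In steady state, investment equals break-even investment: s·k^α = (n + δ)·k.
Dividing both sides by k: k^(1−α) = s / (n + δ).
k^0.63 = 0.15 / (0.020 + 0.084) = 0.15 / 0.104 = 1.4423
k* = 1.4423^(1/0.63) ≈ 1.7884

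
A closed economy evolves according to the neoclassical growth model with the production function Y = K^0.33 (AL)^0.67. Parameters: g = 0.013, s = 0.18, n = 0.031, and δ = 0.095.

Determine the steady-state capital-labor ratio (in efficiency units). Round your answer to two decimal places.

k* = 1.47

In steady state, investment equals break-even investment: s·k^α = (n + g + δ)·k.
Rearranging, k^(1−α) = s / (n + g + δ).
k^0.67 = 0.18 / (0.031 + 0.013 + 0.095) = 0.18 / 0.139 = 1.2950
k* = 1.2950^(1/0.67) ≈ 1.4708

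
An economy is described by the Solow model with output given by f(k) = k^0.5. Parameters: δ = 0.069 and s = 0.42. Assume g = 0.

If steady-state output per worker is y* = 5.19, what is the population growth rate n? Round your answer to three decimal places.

n ≈ 0.012

Steady state requires s·f(k) = (n + δ)·k, i.e. s·k^α = (n + δ)·k.
Since y* = [s/(n + δ)]^(α/(1−α)), we have s/(n + δ) = (y*)^((1−α)/α) = 5.19^1 = 5.1900.
Therefore n + δ = s / 5.1900 = 0.42 / 5.1900 = 0.0809, so n = 0.0809 − 0.069 = 0.0119.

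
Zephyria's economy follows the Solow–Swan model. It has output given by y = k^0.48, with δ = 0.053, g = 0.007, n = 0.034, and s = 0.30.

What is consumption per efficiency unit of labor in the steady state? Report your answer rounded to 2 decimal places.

At the steady state, Δk = 0, so s·k^α = (n + g + δ)·k.
Rearranging, k^(1−α) = s / (n + g + δ).
k^0.52 = 0.30 / (0.034 + 0.007 + 0.053) = 0.30 / 0.094 = 3.1915
k* = 3.1915^(1/0.52) ≈ 9.3158
y* = (k*)^α = 9.3158^0.48 ≈ 2.9189
c* = (1 − s)·y* = (1 − 0.30) × 2.9189 ≈ 2.0432

c* = 2.04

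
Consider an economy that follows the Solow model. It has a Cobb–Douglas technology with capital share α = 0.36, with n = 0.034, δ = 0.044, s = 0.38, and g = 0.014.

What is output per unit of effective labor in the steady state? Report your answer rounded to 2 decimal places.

y* ≈ 2.22

Steady state requires s·f(k) = (n + g + δ)·k, i.e. s·k^α = (n + g + δ)·k.
Dividing both sides by k: k^(1−α) = s / (n + g + δ).
k^0.64 = 0.38 / (0.034 + 0.014 + 0.044) = 0.38 / 0.092 = 4.1304
k* = 4.1304^(1/0.64) ≈ 9.1725
y* = (k*)^α = 9.1725^0.36 ≈ 2.2207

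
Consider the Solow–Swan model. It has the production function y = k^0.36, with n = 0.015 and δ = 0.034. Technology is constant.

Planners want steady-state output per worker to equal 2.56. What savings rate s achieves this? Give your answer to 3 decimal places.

Steady state requires s·f(k) = (n + δ)·k, i.e. s·k^α = (n + δ)·k.
Since y* = [s/(n + δ)]^(α/(1−α)), we have s/(n + δ) = (y*)^((1−α)/α) = 2.56^1.7778 = 5.3183.
Therefore s = 5.3183 × (n + δ) = 5.3183 × 0.049 = 0.2606.

s ≈ 0.261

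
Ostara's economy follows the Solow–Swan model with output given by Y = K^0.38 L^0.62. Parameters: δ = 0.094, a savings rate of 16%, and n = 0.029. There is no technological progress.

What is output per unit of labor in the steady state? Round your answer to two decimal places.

At the steady state, Δk = 0, so s·k^α = (n + δ)·k.
Rearranging, k^(1−α) = s / (n + δ).
k^0.62 = 0.16 / (0.029 + 0.094) = 0.16 / 0.123 = 1.3008
k* = 1.3008^(1/0.62) ≈ 1.5283
y* = (k*)^α = 1.5283^0.38 ≈ 1.1749

y* = 1.17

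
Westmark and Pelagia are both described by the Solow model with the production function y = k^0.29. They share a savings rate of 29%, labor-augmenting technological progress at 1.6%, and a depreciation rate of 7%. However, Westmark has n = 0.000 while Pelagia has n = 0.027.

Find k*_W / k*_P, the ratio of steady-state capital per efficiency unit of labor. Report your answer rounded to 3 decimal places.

ratio ≈ 1.469

Steady-state k* = [s/(n + g + δ)]^(1/(1−α)), so the ratio is [ (s_W/(n + g + δ)_W) / (s_P/(n + g + δ)_P) ]^1.4085.
s_W/(n + g + δ)_W = 0.29/0.086 = 3.3721; s_P/(n + g + δ)_P = 0.29/0.113 = 2.5664.
Ratio = (3.3721/2.5664)^1.4085 = 1.3139^1.4085 ≈ 1.4689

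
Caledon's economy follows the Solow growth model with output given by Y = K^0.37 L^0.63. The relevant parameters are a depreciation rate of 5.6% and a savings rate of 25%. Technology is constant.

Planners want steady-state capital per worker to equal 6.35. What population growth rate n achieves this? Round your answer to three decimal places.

Steady state requires s·f(k) = (n + δ)·k, i.e. s·k^α = (n + δ)·k.
So s / (n + δ) = (k*)^(1−α) = 6.35^0.63 = 3.2044.
Therefore n + δ = s / 3.2044 = 0.25 / 3.2044 = 0.0780, so n = 0.0780 − 0.056 = 0.0220.

n ≈ 0.022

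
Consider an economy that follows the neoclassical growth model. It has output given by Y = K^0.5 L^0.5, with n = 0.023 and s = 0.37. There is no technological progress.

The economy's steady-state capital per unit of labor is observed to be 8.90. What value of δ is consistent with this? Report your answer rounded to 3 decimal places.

Steady state requires s·f(k) = (n + δ)·k, i.e. s·k^α = (n + δ)·k.
So s / (n + δ) = (k*)^(1−α) = 8.90^0.5 = 2.9833.
Therefore n + δ = s / 2.9833 = 0.37 / 2.9833 = 0.1240, so δ = 0.1240 − 0.023 = 0.1010.

δ ≈ 0.101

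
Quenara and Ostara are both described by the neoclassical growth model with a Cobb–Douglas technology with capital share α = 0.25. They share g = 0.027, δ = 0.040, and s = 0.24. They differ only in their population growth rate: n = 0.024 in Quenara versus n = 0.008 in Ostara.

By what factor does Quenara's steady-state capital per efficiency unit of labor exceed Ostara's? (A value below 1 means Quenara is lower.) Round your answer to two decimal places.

ratio ≈ 0.77

Steady-state k* = [s/(n + g + δ)]^(1/(1−α)), so the ratio is [ (s_Q/(n + g + δ)_Q) / (s_O/(n + g + δ)_O) ]^1.3333.
s_Q/(n + g + δ)_Q = 0.24/0.091 = 2.6374; s_O/(n + g + δ)_O = 0.24/0.075 = 3.2000.
Ratio = (2.6374/3.2000)^1.3333 = 0.8242^1.3333 ≈ 0.7728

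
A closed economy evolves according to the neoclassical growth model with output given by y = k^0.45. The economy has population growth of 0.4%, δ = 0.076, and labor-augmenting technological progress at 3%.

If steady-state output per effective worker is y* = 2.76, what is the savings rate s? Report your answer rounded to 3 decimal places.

Steady state requires s·f(k) = (n + g + δ)·k, i.e. s·k^α = (n + g + δ)·k.
Since y* = [s/(n + g + δ)]^(α/(1−α)), we have s/(n + g + δ) = (y*)^((1−α)/α) = 2.76^1.2222 = 3.4584.
Therefore s = 3.4584 × (n + g + δ) = 3.4584 × 0.110 = 0.3804.

s ≈ 0.380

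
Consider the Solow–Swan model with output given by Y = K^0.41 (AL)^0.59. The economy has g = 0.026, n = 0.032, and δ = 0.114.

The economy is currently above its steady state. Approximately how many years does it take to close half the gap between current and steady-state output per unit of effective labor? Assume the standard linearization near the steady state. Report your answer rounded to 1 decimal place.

half-life ≈ 6.8 years

Near the steady state the convergence rate is λ = (1 − α)(n + g + δ).
λ = (1 − 0.41) × 0.172 = 0.59 × 0.172 = 0.10148
Half-life = ln 2 / λ = 0.6931 / 0.10148 ≈ 6.83 years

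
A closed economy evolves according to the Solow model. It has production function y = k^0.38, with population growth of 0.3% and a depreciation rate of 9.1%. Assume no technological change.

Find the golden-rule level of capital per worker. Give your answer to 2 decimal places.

The golden rule sets f'(k) = n + δ, i.e. α·k^(α−1) = n + δ.
So k^(1−α) = α / (n + δ) = 0.38 / 0.094 = 4.0426.
k_gold = 4.0426^(1/0.62) ≈ 9.5167

k_gold ≈ 9.52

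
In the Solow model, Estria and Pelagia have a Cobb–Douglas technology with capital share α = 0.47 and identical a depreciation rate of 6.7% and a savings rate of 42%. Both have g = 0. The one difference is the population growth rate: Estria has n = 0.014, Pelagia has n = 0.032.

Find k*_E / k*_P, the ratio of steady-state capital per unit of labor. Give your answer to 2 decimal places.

Steady-state k* = [s/(n + δ)]^(1/(1−α)), so the ratio is [ (s_E/(n + δ)_E) / (s_P/(n + δ)_P) ]^1.8868.
s_E/(n + δ)_E = 0.42/0.081 = 5.1852; s_P/(n + δ)_P = 0.42/0.099 = 4.2424.
Ratio = (5.1852/4.2424)^1.8868 = 1.2222^1.8868 ≈ 1.4602

k*_E / k*_P ≈ 1.46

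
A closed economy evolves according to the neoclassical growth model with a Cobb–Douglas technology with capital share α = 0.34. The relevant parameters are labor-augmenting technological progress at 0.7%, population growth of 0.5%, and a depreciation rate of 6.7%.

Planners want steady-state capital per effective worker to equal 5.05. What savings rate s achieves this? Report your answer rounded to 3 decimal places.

At the steady state, Δk = 0, so s·k^α = (n + g + δ)·k.
So s / (n + g + δ) = (k*)^(1−α) = 5.05^0.66 = 2.9119.
Therefore s = 2.9119 × (n + g + δ) = 2.9119 × 0.079 = 0.2300.

s ≈ 0.230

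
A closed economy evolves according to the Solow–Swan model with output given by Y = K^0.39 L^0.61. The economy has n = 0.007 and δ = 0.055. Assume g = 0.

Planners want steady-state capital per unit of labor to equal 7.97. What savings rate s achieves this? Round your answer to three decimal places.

At the steady state, Δk = 0, so s·k^α = (n + δ)·k.
So s / (n + δ) = (k*)^(1−α) = 7.97^0.61 = 3.5472.
Therefore s = 3.5472 × (n + δ) = 3.5472 × 0.062 = 0.2199.

s ≈ 0.220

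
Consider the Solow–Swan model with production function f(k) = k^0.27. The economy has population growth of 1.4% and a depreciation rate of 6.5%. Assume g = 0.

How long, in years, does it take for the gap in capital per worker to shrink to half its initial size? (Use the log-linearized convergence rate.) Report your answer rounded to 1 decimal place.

Near the steady state the convergence rate is λ = (1 − α)(n + δ).
λ = (1 − 0.27) × 0.079 = 0.73 × 0.079 = 0.05767
Half-life = ln 2 / λ = 0.6931 / 0.05767 ≈ 12.02 years

half-life ≈ 12.0 years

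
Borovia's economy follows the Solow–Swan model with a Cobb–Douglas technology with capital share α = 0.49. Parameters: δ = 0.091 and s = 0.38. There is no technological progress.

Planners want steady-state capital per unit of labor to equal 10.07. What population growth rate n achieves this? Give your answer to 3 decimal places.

In steady state, investment equals break-even investment: s·k^α = (n + δ)·k.
So s / (n + δ) = (k*)^(1−α) = 10.07^0.51 = 3.2475.
Therefore n + δ = s / 3.2475 = 0.38 / 3.2475 = 0.1170, so n = 0.1170 − 0.091 = 0.0260.

n ≈ 0.026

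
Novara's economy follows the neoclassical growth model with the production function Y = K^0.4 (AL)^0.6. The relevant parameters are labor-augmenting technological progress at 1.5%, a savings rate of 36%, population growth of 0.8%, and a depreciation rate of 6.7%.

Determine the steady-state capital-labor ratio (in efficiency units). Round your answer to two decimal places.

k* ≈ 10.08

In steady state, investment equals break-even investment: s·k^α = (n + g + δ)·k.
Dividing both sides by k: k^(1−α) = s / (n + g + δ).
k^0.6 = 0.36 / (0.008 + 0.015 + 0.067) = 0.36 / 0.090 = 4.0000
k* = 4.0000^(1/0.6) ≈ 10.0794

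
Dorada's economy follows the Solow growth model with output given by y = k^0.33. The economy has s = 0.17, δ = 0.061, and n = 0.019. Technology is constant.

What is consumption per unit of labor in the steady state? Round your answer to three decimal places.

At the steady state, Δk = 0, so s·k^α = (n + δ)·k.
Rearranging, k^(1−α) = s / (n + δ).
k^0.67 = 0.17 / (0.019 + 0.061) = 0.17 / 0.080 = 2.1250
k* = 2.1250^(1/0.67) ≈ 3.0803
y* = (k*)^α = 3.0803^0.33 ≈ 1.4496
c* = (1 − s)·y* = (1 − 0.17) × 1.4496 ≈ 1.2032

c* ≈ 1.203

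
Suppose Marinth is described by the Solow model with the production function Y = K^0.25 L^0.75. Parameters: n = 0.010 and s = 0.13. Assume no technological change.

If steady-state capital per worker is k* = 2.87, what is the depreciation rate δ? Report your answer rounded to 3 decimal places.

δ ≈ 0.049

In steady state, investment equals break-even investment: s·k^α = (n + δ)·k.
So s / (n + δ) = (k*)^(1−α) = 2.87^0.75 = 2.2050.
Therefore n + δ = s / 2.2050 = 0.13 / 2.2050 = 0.0590, so δ = 0.0590 − 0.010 = 0.0490.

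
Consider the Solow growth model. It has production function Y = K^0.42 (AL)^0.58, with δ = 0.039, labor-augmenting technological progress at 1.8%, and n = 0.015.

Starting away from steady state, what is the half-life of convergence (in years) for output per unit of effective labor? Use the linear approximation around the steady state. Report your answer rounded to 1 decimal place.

about 16.6 years

Near the steady state the convergence rate is λ = (1 − α)(n + g + δ).
λ = (1 − 0.42) × 0.072 = 0.58 × 0.072 = 0.04176
Half-life = ln 2 / λ = 0.6931 / 0.04176 ≈ 16.60 years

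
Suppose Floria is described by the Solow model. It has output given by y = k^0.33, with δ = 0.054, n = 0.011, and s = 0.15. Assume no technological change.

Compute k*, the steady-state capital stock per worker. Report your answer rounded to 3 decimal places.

k* = 3.484

At the steady state, Δk = 0, so s·k^α = (n + δ)·k.
Rearranging, k^(1−α) = s / (n + δ).
k^0.67 = 0.15 / (0.011 + 0.054) = 0.15 / 0.065 = 2.3077
k* = 2.3077^(1/0.67) ≈ 3.4838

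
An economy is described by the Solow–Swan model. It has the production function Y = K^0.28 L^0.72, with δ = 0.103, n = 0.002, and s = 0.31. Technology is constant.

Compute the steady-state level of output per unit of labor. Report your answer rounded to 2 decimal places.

y* ≈ 1.52

Steady state requires s·f(k) = (n + δ)·k, i.e. s·k^α = (n + δ)·k.
Rearranging, k^(1−α) = s / (n + δ).
k^0.72 = 0.31 / (0.002 + 0.103) = 0.31 / 0.105 = 2.9524
k* = 2.9524^(1/0.72) ≈ 4.4980
y* = (k*)^α = 4.4980^0.28 ≈ 1.5235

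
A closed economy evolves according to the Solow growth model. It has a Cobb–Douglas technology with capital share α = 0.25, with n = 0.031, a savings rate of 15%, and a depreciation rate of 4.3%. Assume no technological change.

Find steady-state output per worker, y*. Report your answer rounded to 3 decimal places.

y* ≈ 1.266

Steady state requires s·f(k) = (n + δ)·k, i.e. s·k^α = (n + δ)·k.
Rearranging, k^(1−α) = s / (n + δ).
k^0.75 = 0.15 / (0.031 + 0.043) = 0.15 / 0.074 = 2.0270
k* = 2.0270^(1/0.75) ≈ 2.5653
y* = (k*)^α = 2.5653^0.25 ≈ 1.2656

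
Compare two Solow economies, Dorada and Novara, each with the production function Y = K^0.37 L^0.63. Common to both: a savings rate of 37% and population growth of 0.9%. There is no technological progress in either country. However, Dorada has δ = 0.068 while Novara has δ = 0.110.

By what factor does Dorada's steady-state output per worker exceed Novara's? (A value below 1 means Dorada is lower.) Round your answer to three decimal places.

Steady-state y* = [s/(n + δ)]^(α/(1−α)), so the ratio is [ (s_D/(n + δ)_D) / (s_N/(n + δ)_N) ]^0.5873.
s_D/(n + δ)_D = 0.37/0.077 = 4.8052; s_N/(n + δ)_N = 0.37/0.119 = 3.1092.
Ratio = (4.8052/3.1092)^0.5873 = 1.5455^0.5873 ≈ 1.2913

y*_D / y*_N ≈ 1.291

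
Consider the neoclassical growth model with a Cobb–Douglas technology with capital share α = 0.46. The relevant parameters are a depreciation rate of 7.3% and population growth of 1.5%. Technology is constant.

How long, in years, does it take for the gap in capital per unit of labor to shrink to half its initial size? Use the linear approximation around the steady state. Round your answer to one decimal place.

t_½ ≈ 14.6 years

Near the steady state the convergence rate is λ = (1 − α)(n + δ).
λ = (1 − 0.46) × 0.088 = 0.54 × 0.088 = 0.04752
Half-life = ln 2 / λ = 0.6931 / 0.04752 ≈ 14.59 years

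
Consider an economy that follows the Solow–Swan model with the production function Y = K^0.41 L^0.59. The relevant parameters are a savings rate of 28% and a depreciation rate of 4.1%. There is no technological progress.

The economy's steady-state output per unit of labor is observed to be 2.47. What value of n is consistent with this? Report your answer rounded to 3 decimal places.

In steady state, investment equals break-even investment: s·k^α = (n + δ)·k.
Since y* = [s/(n + δ)]^(α/(1−α)), we have s/(n + δ) = (y*)^((1−α)/α) = 2.47^1.439 = 3.6736.
Therefore n + δ = s / 3.6736 = 0.28 / 3.6736 = 0.0762, so n = 0.0762 − 0.041 = 0.0352.

n ≈ 0.035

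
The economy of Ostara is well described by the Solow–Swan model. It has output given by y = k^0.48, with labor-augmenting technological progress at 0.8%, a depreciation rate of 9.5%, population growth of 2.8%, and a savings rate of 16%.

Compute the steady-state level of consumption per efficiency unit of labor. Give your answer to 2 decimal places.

Steady state requires s·f(k) = (n + g + δ)·k, i.e. s·k^α = (n + g + δ)·k.
Dividing both sides by k: k^(1−α) = s / (n + g + δ).
k^0.52 = 0.16 / (0.028 + 0.008 + 0.095) = 0.16 / 0.131 = 1.2214
k* = 1.2214^(1/0.52) ≈ 1.4690
y* = (k*)^α = 1.4690^0.48 ≈ 1.2027
c* = (1 − s)·y* = (1 − 0.16) × 1.2027 ≈ 1.0103

c* ≈ 1.01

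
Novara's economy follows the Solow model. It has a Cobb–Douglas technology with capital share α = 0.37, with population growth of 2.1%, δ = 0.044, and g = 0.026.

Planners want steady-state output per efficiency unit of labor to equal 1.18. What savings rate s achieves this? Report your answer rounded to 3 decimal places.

Steady state requires s·f(k) = (n + g + δ)·k, i.e. s·k^α = (n + g + δ)·k.
Since y* = [s/(n + g + δ)]^(α/(1−α)), we have s/(n + g + δ) = (y*)^((1−α)/α) = 1.18^1.7027 = 1.3255.
Therefore s = 1.3255 × (n + g + δ) = 1.3255 × 0.091 = 0.1206.

s ≈ 0.121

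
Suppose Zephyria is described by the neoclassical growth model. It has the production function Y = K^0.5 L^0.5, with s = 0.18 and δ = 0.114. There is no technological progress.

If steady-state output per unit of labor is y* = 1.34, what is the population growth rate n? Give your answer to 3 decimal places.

Steady state requires s·f(k) = (n + δ)·k, i.e. s·k^α = (n + δ)·k.
Since y* = [s/(n + δ)]^(α/(1−α)), we have s/(n + δ) = (y*)^((1−α)/α) = 1.34^1 = 1.3400.
Therefore n + δ = s / 1.3400 = 0.18 / 1.3400 = 0.1343, so n = 0.1343 − 0.114 = 0.0203.

n ≈ 0.020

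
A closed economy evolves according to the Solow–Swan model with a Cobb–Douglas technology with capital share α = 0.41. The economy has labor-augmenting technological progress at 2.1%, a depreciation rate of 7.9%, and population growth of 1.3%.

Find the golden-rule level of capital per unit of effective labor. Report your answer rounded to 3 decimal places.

k_gold ≈ 8.885

The golden rule sets f'(k) = n + g + δ, i.e. α·k^(α−1) = n + g + δ.
So k^(1−α) = α / (n + g + δ) = 0.41 / 0.113 = 3.6283.
k_gold = 3.6283^(1/0.59) ≈ 8.8848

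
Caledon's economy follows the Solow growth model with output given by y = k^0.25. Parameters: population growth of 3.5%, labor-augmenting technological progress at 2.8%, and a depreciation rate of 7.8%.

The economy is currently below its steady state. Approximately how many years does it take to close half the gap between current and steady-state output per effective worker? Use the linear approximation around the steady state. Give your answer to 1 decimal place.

Near the steady state the convergence rate is λ = (1 − α)(n + g + δ).
λ = (1 − 0.25) × 0.141 = 0.75 × 0.141 = 0.10575
Half-life = ln 2 / λ = 0.6931 / 0.10575 ≈ 6.55 years

t_½ ≈ 6.6 years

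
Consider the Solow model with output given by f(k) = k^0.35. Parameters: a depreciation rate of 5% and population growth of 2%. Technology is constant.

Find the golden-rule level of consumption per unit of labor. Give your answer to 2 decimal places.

c_gold ≈ 1.55

At the golden rule, f'(k) = n + δ, so α·k^(α−1) = n + δ and k_gold = (α/(n + δ))^(1/(1−α)).
k_gold = (0.35/0.070)^(1/0.65) = 5.0000^1.5385 ≈ 11.8950
c_gold = f(k_gold) − (n + δ)·k_gold = 2.3789 − 0.070×11.8950 ≈ 1.5463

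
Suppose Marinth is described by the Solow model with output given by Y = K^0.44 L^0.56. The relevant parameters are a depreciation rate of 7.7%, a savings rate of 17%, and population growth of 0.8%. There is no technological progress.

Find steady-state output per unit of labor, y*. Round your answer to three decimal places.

Steady state requires s·f(k) = (n + δ)·k, i.e. s·k^α = (n + δ)·k.
Rearranging, k^(1−α) = s / (n + δ).
k^0.56 = 0.17 / (0.008 + 0.077) = 0.17 / 0.085 = 2.0000
k* = 2.0000^(1/0.56) ≈ 3.4479
y* = (k*)^α = 3.4479^0.44 ≈ 1.7239

y* ≈ 1.724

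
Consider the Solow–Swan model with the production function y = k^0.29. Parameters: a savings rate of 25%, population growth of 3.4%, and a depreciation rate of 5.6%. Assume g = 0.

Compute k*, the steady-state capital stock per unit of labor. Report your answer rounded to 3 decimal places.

In steady state, investment equals break-even investment: s·k^α = (n + δ)·k.
Dividing both sides by k: k^(1−α) = s / (n + δ).
k^0.71 = 0.25 / (0.034 + 0.056) = 0.25 / 0.090 = 2.7778
k* = 2.7778^(1/0.71) ≈ 4.2163

k* = 4.216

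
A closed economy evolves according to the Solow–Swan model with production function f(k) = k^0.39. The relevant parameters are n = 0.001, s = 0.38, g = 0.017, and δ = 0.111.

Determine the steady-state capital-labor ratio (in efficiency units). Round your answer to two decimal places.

Steady state requires s·f(k) = (n + g + δ)·k, i.e. s·k^α = (n + g + δ)·k.
Dividing both sides by k: k^(1−α) = s / (n + g + δ).
k^0.61 = 0.38 / (0.001 + 0.017 + 0.111) = 0.38 / 0.129 = 2.9457
k* = 2.9457^(1/0.61) ≈ 5.8771

k* ≈ 5.88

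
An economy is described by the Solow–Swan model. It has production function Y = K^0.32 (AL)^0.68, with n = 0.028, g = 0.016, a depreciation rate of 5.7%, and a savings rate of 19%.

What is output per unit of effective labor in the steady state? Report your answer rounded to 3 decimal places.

At the steady state, Δk = 0, so s·k^α = (n + g + δ)·k.
Dividing both sides by k: k^(1−α) = s / (n + g + δ).
k^0.68 = 0.19 / (0.028 + 0.016 + 0.057) = 0.19 / 0.101 = 1.8812
k* = 1.8812^(1/0.68) ≈ 2.5327
y* = (k*)^α = 2.5327^0.32 ≈ 1.3463

y* = 1.346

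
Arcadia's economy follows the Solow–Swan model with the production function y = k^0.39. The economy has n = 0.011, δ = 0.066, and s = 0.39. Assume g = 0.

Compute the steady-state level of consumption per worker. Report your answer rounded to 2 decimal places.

c* = 1.72

In steady state, investment equals break-even investment: s·k^α = (n + δ)·k.
Dividing both sides by k: k^(1−α) = s / (n + δ).
k^0.61 = 0.39 / (0.011 + 0.066) = 0.39 / 0.077 = 5.0649
k* = 5.0649^(1/0.61) ≈ 14.2901
y* = (k*)^α = 14.2901^0.39 ≈ 2.8214
c* = (1 − s)·y* = (1 − 0.39) × 2.8214 ≈ 1.7211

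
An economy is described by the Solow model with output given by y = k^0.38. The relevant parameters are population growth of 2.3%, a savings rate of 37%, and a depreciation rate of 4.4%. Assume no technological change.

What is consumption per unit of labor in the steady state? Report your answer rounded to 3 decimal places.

Steady state requires s·f(k) = (n + δ)·k, i.e. s·k^α = (n + δ)·k.
Dividing both sides by k: k^(1−α) = s / (n + δ).
k^0.62 = 0.37 / (0.023 + 0.044) = 0.37 / 0.067 = 5.5224
k* = 5.5224^(1/0.62) ≈ 15.7391
y* = (k*)^α = 15.7391^0.38 ≈ 2.8500
c* = (1 − s)·y* = (1 − 0.37) × 2.8500 ≈ 1.7955

c* = 1.796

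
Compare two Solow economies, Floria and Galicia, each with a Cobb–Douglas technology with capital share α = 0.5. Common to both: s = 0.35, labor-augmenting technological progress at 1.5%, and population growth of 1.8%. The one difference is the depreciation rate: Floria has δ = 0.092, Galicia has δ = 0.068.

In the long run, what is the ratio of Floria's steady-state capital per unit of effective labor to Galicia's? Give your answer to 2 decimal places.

Steady-state k* = [s/(n + g + δ)]^(1/(1−α)), so the ratio is [ (s_F/(n + g + δ)_F) / (s_G/(n + g + δ)_G) ]^2.
s_F/(n + g + δ)_F = 0.35/0.125 = 2.8000; s_G/(n + g + δ)_G = 0.35/0.101 = 3.4653.
Ratio = (2.8000/3.4653)^2 = 0.8080^2 ≈ 0.6529

ratio ≈ 0.65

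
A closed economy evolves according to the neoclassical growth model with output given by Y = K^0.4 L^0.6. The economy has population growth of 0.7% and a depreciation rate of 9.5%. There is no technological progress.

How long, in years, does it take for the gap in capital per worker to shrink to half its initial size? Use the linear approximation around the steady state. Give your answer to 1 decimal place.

about 11.3 years

Near the steady state the convergence rate is λ = (1 − α)(n + δ).
λ = (1 − 0.4) × 0.102 = 0.6 × 0.102 = 0.0612
Half-life = ln 2 / λ = 0.6931 / 0.0612 ≈ 11.33 years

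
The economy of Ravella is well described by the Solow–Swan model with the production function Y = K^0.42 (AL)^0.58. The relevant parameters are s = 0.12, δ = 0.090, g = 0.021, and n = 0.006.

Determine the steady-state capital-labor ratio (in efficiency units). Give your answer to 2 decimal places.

k* = 1.04

In steady state, investment equals break-even investment: s·k^α = (n + g + δ)·k.
Rearranging, k^(1−α) = s / (n + g + δ).
k^0.58 = 0.12 / (0.006 + 0.021 + 0.090) = 0.12 / 0.117 = 1.0256
k* = 1.0256^(1/0.58) ≈ 1.0445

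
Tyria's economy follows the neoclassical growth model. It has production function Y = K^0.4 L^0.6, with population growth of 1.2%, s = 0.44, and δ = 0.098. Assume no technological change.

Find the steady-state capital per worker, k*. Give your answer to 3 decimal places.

k* = 10.079

Steady state requires s·f(k) = (n + δ)·k, i.e. s·k^α = (n + δ)·k.
Rearranging, k^(1−α) = s / (n + δ).
k^0.6 = 0.44 / (0.012 + 0.098) = 0.44 / 0.110 = 4.0000
k* = 4.0000^(1/0.6) ≈ 10.0794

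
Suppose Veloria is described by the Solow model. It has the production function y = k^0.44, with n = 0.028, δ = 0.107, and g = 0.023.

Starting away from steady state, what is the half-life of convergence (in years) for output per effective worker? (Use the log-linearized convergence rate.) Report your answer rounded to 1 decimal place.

t_½ ≈ 7.8 years

Near the steady state the convergence rate is λ = (1 − α)(n + g + δ).
λ = (1 − 0.44) × 0.158 = 0.56 × 0.158 = 0.08848
Half-life = ln 2 / λ = 0.6931 / 0.08848 ≈ 7.83 years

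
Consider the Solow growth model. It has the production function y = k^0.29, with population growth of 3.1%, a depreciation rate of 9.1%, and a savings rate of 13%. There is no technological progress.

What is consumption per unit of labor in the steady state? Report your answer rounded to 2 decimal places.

In steady state, investment equals break-even investment: s·k^α = (n + δ)·k.
Rearranging, k^(1−α) = s / (n + δ).
k^0.71 = 0.13 / (0.031 + 0.091) = 0.13 / 0.122 = 1.0656
k* = 1.0656^(1/0.71) ≈ 1.0936
y* = (k*)^α = 1.0936^0.29 ≈ 1.0263
c* = (1 − s)·y* = (1 − 0.13) × 1.0263 ≈ 0.8929

c* ≈ 0.89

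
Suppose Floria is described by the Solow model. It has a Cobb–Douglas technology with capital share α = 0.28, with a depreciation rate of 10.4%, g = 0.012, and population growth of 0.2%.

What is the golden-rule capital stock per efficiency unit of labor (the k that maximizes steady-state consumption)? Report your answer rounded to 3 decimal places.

k_gold ≈ 3.321

The golden rule sets f'(k) = n + g + δ, i.e. α·k^(α−1) = n + g + δ.
So k^(1−α) = α / (n + g + δ) = 0.28 / 0.118 = 2.3729.
k_gold = 2.3729^(1/0.72) ≈ 3.3206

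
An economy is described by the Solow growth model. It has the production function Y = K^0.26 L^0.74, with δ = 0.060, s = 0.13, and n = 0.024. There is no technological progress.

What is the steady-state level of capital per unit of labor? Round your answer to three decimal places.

Steady state requires s·f(k) = (n + δ)·k, i.e. s·k^α = (n + δ)·k.
Dividing both sides by k: k^(1−α) = s / (n + δ).
k^0.74 = 0.13 / (0.024 + 0.060) = 0.13 / 0.084 = 1.5476
k* = 1.5476^(1/0.74) ≈ 1.8042

k* ≈ 1.804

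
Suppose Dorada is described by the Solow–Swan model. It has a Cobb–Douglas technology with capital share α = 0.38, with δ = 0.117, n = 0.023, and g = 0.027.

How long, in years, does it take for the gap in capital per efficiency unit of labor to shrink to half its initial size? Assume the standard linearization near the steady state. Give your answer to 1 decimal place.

half-life ≈ 6.7 years

Near the steady state the convergence rate is λ = (1 − α)(n + g + δ).
λ = (1 − 0.38) × 0.167 = 0.62 × 0.167 = 0.10354
Half-life = ln 2 / λ = 0.6931 / 0.10354 ≈ 6.69 years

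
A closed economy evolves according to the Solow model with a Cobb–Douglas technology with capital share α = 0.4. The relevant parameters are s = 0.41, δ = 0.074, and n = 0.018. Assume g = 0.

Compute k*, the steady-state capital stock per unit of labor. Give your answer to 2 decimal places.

k* = 12.07

At the steady state, Δk = 0, so s·k^α = (n + δ)·k.
Dividing both sides by k: k^(1−α) = s / (n + δ).
k^0.6 = 0.41 / (0.018 + 0.074) = 0.41 / 0.092 = 4.4565
k* = 4.4565^(1/0.6) ≈ 12.0686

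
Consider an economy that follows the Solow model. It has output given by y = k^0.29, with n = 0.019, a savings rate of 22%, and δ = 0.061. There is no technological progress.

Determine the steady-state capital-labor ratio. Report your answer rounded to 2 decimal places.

At the steady state, Δk = 0, so s·k^α = (n + δ)·k.
Rearranging, k^(1−α) = s / (n + δ).
k^0.71 = 0.22 / (0.019 + 0.061) = 0.22 / 0.080 = 2.7500
k* = 2.7500^(1/0.71) ≈ 4.1570

k* = 4.16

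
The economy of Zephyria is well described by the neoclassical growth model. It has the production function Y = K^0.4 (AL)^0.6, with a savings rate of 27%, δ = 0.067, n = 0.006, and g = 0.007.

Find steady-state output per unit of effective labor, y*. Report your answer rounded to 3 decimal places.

Steady state requires s·f(k) = (n + g + δ)·k, i.e. s·k^α = (n + g + δ)·k.
Dividing both sides by k: k^(1−α) = s / (n + g + δ).
k^0.6 = 0.27 / (0.006 + 0.007 + 0.067) = 0.27 / 0.080 = 3.3750
k* = 3.3750^(1/0.6) ≈ 7.5938
y* = (k*)^α = 7.5938^0.4 ≈ 2.2500

y* ≈ 2.250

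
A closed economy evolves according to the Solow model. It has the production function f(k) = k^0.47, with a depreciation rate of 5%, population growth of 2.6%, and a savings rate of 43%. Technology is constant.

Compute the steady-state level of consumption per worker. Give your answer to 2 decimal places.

c* ≈ 2.65

In steady state, investment equals break-even investment: s·k^α = (n + δ)·k.
Rearranging, k^(1−α) = s / (n + δ).
k^0.53 = 0.43 / (0.026 + 0.050) = 0.43 / 0.076 = 5.6579
k* = 5.6579^(1/0.53) ≈ 26.3090
y* = (k*)^α = 26.3090^0.47 ≈ 4.6500
c* = (1 − s)·y* = (1 − 0.43) × 4.6500 ≈ 2.6505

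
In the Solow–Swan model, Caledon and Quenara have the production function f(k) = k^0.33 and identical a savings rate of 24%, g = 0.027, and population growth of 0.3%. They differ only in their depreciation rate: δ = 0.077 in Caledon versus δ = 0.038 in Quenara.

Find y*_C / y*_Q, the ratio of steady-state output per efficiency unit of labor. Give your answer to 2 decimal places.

Steady-state y* = [s/(n + g + δ)]^(α/(1−α)), so the ratio is [ (s_C/(n + g + δ)_C) / (s_Q/(n + g + δ)_Q) ]^0.4925.
s_C/(n + g + δ)_C = 0.24/0.107 = 2.2430; s_Q/(n + g + δ)_Q = 0.24/0.068 = 3.5294.
Ratio = (2.2430/3.5294)^0.4925 = 0.6355^0.4925 ≈ 0.7999

ratio ≈ 0.80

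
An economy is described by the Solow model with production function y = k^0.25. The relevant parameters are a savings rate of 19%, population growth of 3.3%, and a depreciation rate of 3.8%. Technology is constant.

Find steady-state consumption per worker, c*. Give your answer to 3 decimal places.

At the steady state, Δk = 0, so s·k^α = (n + δ)·k.
Dividing both sides by k: k^(1−α) = s / (n + δ).
k^0.75 = 0.19 / (0.033 + 0.038) = 0.19 / 0.071 = 2.6761
k* = 2.6761^(1/0.75) ≈ 3.7154
y* = (k*)^α = 3.7154^0.25 ≈ 1.3884
c* = (1 − s)·y* = (1 − 0.19) × 1.3884 ≈ 1.1246

c* ≈ 1.125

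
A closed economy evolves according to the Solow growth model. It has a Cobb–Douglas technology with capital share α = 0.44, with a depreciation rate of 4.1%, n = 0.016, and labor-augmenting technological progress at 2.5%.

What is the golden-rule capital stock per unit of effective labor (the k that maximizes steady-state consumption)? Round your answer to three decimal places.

k_gold ≈ 20.088

The golden rule sets f'(k) = n + g + δ, i.e. α·k^(α−1) = n + g + δ.
So k^(1−α) = α / (n + g + δ) = 0.44 / 0.082 = 5.3659.
k_gold = 5.3659^(1/0.56) ≈ 20.0878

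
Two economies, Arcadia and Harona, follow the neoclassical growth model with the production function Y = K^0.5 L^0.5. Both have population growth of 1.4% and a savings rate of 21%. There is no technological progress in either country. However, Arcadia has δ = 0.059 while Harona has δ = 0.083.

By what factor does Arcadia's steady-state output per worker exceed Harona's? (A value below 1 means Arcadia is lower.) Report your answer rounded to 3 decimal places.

ratio ≈ 1.329

Steady-state y* = [s/(n + δ)]^(α/(1−α)), so the ratio is [ (s_A/(n + δ)_A) / (s_H/(n + δ)_H) ]^1.
s_A/(n + δ)_A = 0.21/0.073 = 2.8767; s_H/(n + δ)_H = 0.21/0.097 = 2.1649.
Ratio = (2.8767/2.1649)^1 = 1.3288^1 ≈ 1.3288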